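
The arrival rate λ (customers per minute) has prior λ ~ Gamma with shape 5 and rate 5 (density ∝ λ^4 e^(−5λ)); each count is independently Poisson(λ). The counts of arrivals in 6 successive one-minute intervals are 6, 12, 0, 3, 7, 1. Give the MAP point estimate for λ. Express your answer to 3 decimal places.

λ̂_MAP = 3.000

Σxᵢ = 6+12+0+3+7+1 = 29, with n = 6.
Posterior ∝ λ^4e^(−5λ) · λ^29e^(−6λ) = λ^33e^(−11λ), i.e. Gamma(shape=34, rate=11).
The mode of a Gamma(a, b) with a ≥ 1 (shape–rate) is (a−1)/b = 33/11 ≈ 3.000.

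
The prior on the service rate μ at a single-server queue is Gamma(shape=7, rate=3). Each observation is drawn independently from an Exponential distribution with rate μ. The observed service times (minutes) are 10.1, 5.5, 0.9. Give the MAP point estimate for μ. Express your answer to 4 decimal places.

The Exponential(rate=μ) likelihood is ∝ μ^n e^(−μΣtᵢ). Here n = 3 and Σtᵢ = 10.1 + 5.5 + 0.9 = 16.5.
Posterior ∝ μ^6e^(−3μ) · μ^3e^(−16.5μ) = μ^9e^(−19.5μ), i.e. Gamma(10, 19.5).
Mode = (a−1)/b = 9/19.5 ≈ 0.4615.

μ̂_MAP = 0.4615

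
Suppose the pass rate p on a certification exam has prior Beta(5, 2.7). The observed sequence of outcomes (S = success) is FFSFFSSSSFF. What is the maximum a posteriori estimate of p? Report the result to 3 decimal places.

Prior: Beta(5, 2.7).
Data: 5 successes in 11 trials (from the sequence). The binomial likelihood contributes p^5(1−p)^6, so the posterior is Beta(5+5, 2.7+6) = Beta(10, 8.7).
For Beta(a, b) with a, b > 1 the mode is (a−1)/(a+b−2) = 9/16.7 ≈ 0.539.

p̂_MAP = 0.539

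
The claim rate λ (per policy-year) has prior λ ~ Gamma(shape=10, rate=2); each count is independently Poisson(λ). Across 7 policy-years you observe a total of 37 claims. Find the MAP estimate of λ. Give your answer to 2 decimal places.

Σxᵢ = 37, n = 7.
Posterior ∝ λ^9e^(−2λ) · λ^37e^(−7λ) = λ^46e^(−9λ), i.e. Gamma(shape=47, rate=9).
The mode of a Gamma(a, b) with a ≥ 1 (shape–rate) is (a−1)/b = 46/9 ≈ 5.11.

λ̂_MAP = 5.11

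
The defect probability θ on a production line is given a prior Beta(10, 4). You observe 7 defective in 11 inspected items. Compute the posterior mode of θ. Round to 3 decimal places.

Prior: Beta(10, 4).
Data: 7 successes in 11 trials. The binomial likelihood contributes θ^7(1−θ)^4, so the posterior is Beta(10+7, 4+4) = Beta(17, 8).
For Beta(a, b) with a, b > 1 the mode is (a−1)/(a+b−2) = 16/23 ≈ 0.696.

θ̂_MAP = 0.696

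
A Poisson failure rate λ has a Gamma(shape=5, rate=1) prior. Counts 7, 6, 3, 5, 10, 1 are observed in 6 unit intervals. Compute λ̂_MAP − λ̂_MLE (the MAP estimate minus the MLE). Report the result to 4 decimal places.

Σxᵢ = 32. Posterior is Gamma(37, 7); MAP = (37−1)/7 = 36/7 ≈ 5.14286.
MLE = x̄ = 32/6 ≈ 5.33333.
Difference = 36/7 − 32/6 = -4/21 ≈ -0.1905.

MAP − MLE = -0.1905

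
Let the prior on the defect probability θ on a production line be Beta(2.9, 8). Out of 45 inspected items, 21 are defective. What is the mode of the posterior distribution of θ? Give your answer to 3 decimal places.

Prior: Beta(2.9, 8).
Data: 21 successes in 45 trials. The binomial likelihood contributes θ^21(1−θ)^24, so the posterior is Beta(2.9+21, 8+24) = Beta(23.9, 32).
For Beta(a, b) with a, b > 1 the mode is (a−1)/(a+b−2) = 22.9/53.9 ≈ 0.425.

θ̂_MAP = 0.425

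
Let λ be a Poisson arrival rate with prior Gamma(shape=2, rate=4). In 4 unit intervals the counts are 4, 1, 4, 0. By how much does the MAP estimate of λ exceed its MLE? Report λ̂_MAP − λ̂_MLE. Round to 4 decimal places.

MAP − MLE = -1.0000

Σxᵢ = 9. Posterior is Gamma(11, 8); MAP = (11−1)/8 = 10/8 ≈ 1.25000.
MLE = x̄ = 9/4 ≈ 2.25000.
Difference = 10/8 − 9/4 = -1 ≈ -1.0000.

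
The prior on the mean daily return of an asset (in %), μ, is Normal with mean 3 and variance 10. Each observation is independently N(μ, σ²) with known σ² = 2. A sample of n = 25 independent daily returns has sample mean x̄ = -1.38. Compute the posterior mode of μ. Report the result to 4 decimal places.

n = 25, x̄ = -1.38.
For a Normal prior and Normal likelihood with known variance, the posterior is Normal; its mode equals its mean, the precision-weighted average.
Prior precision 1/σ₀² = 1/10 = 0.1; data precision n/σ² = 25/2 = 12.5.
μ̂ = (0.1·3 + 12.5·(-1.38)) / (0.1 + 12.5) = (-16.95)/12.6 = -113/84 ≈ -1.3452.

μ̂_MAP = -1.3452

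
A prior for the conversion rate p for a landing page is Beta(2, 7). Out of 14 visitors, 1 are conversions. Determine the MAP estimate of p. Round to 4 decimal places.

p̂_MAP = 0.0952

Prior: Beta(2, 7).
Data: 1 success in 14 trials. The binomial likelihood contributes p(1−p)^13, so the posterior is Beta(2+1, 7+13) = Beta(3, 20).
For Beta(a, b) with a, b > 1 the mode is (a−1)/(a+b−2) = 2/21 ≈ 0.0952.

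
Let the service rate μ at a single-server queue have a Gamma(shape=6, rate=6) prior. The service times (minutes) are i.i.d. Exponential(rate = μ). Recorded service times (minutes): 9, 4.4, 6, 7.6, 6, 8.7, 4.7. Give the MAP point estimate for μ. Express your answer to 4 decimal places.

The Exponential(rate=μ) likelihood is ∝ μ^n e^(−μΣtᵢ). Here n = 7 and Σtᵢ = 9 + 4.4 + 6 + 7.6 + 6 + 8.7 + 4.7 = 46.4.
Posterior ∝ μ^5e^(−6μ) · μ^7e^(−46.4μ) = μ^12e^(−52.4μ), i.e. Gamma(13, 52.4).
Mode = (a−1)/b = 12/52.4 ≈ 0.2290.

μ̂_MAP = 0.2290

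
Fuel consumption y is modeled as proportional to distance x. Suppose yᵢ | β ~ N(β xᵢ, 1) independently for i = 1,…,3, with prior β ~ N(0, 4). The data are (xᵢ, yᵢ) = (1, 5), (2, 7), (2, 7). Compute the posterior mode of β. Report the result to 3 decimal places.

log p(β | y) = −Σ(yᵢ − βxᵢ)²/(2·1) − β²/(2·4) + const.
Setting the derivative to zero: Σxᵢ(yᵢ − βxᵢ)/1 − β/4 = 0, so β = Σxᵢyᵢ / (Σxᵢ² + σ²/τ²).
Σxᵢyᵢ = 1·5 + 2·7 + 2·7 = 33; Σxᵢ² = 9; σ²/τ² = 0.25.
β̂_MAP = 33 / (9 + 0.25) = 33/9.25 ≈ 3.568.

β̂_MAP = 3.568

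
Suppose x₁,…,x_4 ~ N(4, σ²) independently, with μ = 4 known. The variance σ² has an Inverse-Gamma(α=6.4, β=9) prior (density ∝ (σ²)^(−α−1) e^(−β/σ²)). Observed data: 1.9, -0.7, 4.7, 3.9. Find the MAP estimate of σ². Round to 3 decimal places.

Sum of squared deviations about the known mean: SS = (1.9−4)² + (-0.7−4)² + (4.7−4)² + (3.9−4)² = 27.
The Normal likelihood contributes (σ²)^(−n/2) exp(−SS/(2σ²)), so the posterior is Inverse-Gamma(α + n/2, β + SS/2) = Inverse-Gamma(8.4, 22.5).
The mode of Inverse-Gamma(a, b) is b/(a+1) = 22.5/9.4 ≈ 2.394.

σ̂²_MAP = 2.394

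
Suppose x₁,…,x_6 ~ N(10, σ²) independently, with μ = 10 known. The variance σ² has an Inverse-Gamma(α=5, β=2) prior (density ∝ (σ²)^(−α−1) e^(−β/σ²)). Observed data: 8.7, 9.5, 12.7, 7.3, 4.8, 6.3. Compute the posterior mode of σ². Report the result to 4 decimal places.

Sum of squared deviations about the known mean: SS = (8.7−10)² + (9.5−10)² + (12.7−10)² + (7.3−10)² + (4.8−10)² + (6.3−10)² = 57.25.
The Normal likelihood contributes (σ²)^(−n/2) exp(−SS/(2σ²)), so the posterior is Inverse-Gamma(α + n/2, β + SS/2) = Inverse-Gamma(8, 30.625).
The mode of Inverse-Gamma(a, b) is b/(a+1) = 30.625/9 ≈ 3.4028.

σ̂²_MAP = 3.4028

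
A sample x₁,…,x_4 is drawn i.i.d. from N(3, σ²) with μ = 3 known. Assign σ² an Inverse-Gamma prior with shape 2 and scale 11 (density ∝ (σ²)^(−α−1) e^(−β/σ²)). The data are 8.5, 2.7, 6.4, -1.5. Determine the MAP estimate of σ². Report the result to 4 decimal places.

σ̂²_MAP = 8.4150

Sum of squared deviations about the known mean: SS = (8.5−3)² + (2.7−3)² + (6.4−3)² + (-1.5−3)² = 62.15.
The Normal likelihood contributes (σ²)^(−n/2) exp(−SS/(2σ²)), so the posterior is Inverse-Gamma(α + n/2, β + SS/2) = Inverse-Gamma(4, 42.075).
The mode of Inverse-Gamma(a, b) is b/(a+1) = 42.075/5 ≈ 8.4150.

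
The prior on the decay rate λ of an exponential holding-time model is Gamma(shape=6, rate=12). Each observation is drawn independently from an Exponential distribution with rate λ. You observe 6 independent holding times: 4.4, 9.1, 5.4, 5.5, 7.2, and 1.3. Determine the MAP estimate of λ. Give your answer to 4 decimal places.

λ̂_MAP = 0.2450

The Exponential(rate=λ) likelihood is ∝ λ^n e^(−λΣtᵢ). Here n = 6 and Σtᵢ = 4.4 + 9.1 + 5.4 + 5.5 + 7.2 + 1.3 = 32.9.
Posterior ∝ λ^5e^(−12λ) · λ^6e^(−32.9λ) = λ^11e^(−44.9λ), i.e. Gamma(12, 44.9).
Mode = (a−1)/b = 11/44.9 ≈ 0.2450.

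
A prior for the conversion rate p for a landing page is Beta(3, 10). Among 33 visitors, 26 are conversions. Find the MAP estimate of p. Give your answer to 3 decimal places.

p̂_MAP = 0.636

Prior: Beta(3, 10).
Data: 26 successes in 33 trials. The binomial likelihood contributes p^26(1−p)^7, so the posterior is Beta(3+26, 10+7) = Beta(29, 17).
For Beta(a, b) with a, b > 1 the mode is (a−1)/(a+b−2) = 28/44 ≈ 0.636.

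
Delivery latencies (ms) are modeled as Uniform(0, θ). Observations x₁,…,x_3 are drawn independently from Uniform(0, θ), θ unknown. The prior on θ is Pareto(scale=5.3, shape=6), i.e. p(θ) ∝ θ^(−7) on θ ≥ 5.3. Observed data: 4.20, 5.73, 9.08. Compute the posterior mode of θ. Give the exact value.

The Uniform(0, θ) likelihood is θ^(−n) for θ ≥ max(xᵢ), zero otherwise. Here max(xᵢ) = 9.08.
Posterior ∝ θ^(−7) · θ^(−3) = θ^(−10) on θ ≥ max(5.3, 9.08) = 9.08.
This density is strictly decreasing in θ, so the posterior mode lies at the lower boundary of the support.

θ̂_MAP = 9.08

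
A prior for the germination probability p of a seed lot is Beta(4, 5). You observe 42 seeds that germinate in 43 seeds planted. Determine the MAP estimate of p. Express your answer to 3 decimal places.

p̂_MAP = 0.900

Prior: Beta(4, 5).
Data: 42 successes in 43 trials. The binomial likelihood contributes p^42(1−p)^1, so the posterior is Beta(4+42, 5+1) = Beta(46, 6).
For Beta(a, b) with a, b > 1 the mode is (a−1)/(a+b−2) = 45/50 ≈ 0.900.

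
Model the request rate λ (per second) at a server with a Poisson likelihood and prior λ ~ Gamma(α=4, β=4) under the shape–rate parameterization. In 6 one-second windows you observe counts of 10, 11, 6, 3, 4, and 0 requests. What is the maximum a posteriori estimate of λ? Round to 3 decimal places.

λ̂_MAP = 3.700

Σxᵢ = 10+11+6+3+4+0 = 34, with n = 6.
Posterior ∝ λ^3e^(−4λ) · λ^34e^(−6λ) = λ^37e^(−10λ), i.e. Gamma(shape=38, rate=10).
The mode of a Gamma(a, b) with a ≥ 1 (shape–rate) is (a−1)/b = 37/10 ≈ 3.700.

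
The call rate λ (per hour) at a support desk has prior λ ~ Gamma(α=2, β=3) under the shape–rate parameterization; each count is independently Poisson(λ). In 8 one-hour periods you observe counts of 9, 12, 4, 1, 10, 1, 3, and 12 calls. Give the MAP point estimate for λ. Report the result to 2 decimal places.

λ̂_MAP = 4.82

Σxᵢ = 9+12+4+1+10+1+3+12 = 52, with n = 8.
Posterior ∝ λe^(−3λ) · λ^52e^(−8λ) = λ^53e^(−11λ), i.e. Gamma(shape=54, rate=11).
The mode of a Gamma(a, b) with a ≥ 1 (shape–rate) is (a−1)/b = 53/11 ≈ 4.82.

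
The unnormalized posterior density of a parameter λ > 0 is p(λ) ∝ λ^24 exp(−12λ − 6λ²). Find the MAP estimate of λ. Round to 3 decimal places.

λ̂_MAP = 1.000

ℓ'(λ) = 24/λ − 12 − 12λ. Setting this to zero and multiplying by λ: 12λ² + 12λ − 24 = 0.
λ = (−12 + √(12² + 4·12·24)) / (2·12) = (−12 + √1296) / 24 = (−12 + 36)/24 = 1.
ℓ''(λ) = −24/λ² − 12 < 0, confirming a maximum.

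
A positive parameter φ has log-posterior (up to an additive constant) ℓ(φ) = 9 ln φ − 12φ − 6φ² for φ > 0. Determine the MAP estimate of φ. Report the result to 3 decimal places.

φ̂_MAP = 0.500

ℓ'(φ) = 9/φ − 12 − 12φ. Setting this to zero and multiplying by φ: 12φ² + 12φ − 9 = 0.
φ = (−12 + √(12² + 4·12·9)) / (2·12) = (−12 + √576) / 24 = (−12 + 24)/24 = 1/2.
ℓ''(φ) = −9/φ² − 12 < 0, confirming a maximum.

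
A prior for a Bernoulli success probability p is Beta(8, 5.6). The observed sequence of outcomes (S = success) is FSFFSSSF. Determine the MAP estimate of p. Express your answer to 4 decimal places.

Prior: Beta(8, 5.6).
Data: 4 successes in 8 trials (from the sequence). The binomial likelihood contributes p^4(1−p)^4, so the posterior is Beta(8+4, 5.6+4) = Beta(12, 9.6).
For Beta(a, b) with a, b > 1 the mode is (a−1)/(a+b−2) = 11/19.6 ≈ 0.5612.

p̂_MAP = 0.5612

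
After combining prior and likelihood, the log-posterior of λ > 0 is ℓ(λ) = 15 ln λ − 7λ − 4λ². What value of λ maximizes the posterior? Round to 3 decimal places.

ℓ'(λ) = 15/λ − 7 − 8λ. Setting this to zero and multiplying by λ: 8λ² + 7λ − 15 = 0.
λ = (−7 + √(7² + 4·8·15)) / (2·8) = (−7 + √529) / 16 = (−7 + 23)/16 = 1.
ℓ''(λ) = −15/λ² − 8 < 0, confirming a maximum.

λ̂_MAP = 1.000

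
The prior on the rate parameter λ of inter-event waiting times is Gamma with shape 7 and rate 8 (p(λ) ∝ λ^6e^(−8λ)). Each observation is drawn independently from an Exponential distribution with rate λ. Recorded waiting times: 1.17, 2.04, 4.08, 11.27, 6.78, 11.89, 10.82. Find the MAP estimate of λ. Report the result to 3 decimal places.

The Exponential(rate=λ) likelihood is ∝ λ^n e^(−λΣtᵢ). Here n = 7 and Σtᵢ = 1.17 + 2.04 + 4.08 + 11.27 + 6.78 + 11.89 + 10.82 = 48.05.
Posterior ∝ λ^6e^(−8λ) · λ^7e^(−48.05λ) = λ^13e^(−56.05λ), i.e. Gamma(14, 56.05).
Mode = (a−1)/b = 13/56.05 ≈ 0.232.

λ̂_MAP = 0.232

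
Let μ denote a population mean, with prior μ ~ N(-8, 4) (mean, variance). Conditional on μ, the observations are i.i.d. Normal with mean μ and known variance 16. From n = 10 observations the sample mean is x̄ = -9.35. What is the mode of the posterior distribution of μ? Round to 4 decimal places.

μ̂_MAP = -8.9643

n = 10, x̄ = -9.35.
For a Normal prior and Normal likelihood with known variance, the posterior is Normal; its mode equals its mean, the precision-weighted average.
Prior precision 1/σ₀² = 1/4 = 0.25; data precision n/σ² = 10/16 = 0.625.
μ̂ = (0.25·(-8) + 0.625·(-9.35)) / (0.25 + 0.625) = (-7.84375)/0.875 = -251/28 ≈ -8.9643.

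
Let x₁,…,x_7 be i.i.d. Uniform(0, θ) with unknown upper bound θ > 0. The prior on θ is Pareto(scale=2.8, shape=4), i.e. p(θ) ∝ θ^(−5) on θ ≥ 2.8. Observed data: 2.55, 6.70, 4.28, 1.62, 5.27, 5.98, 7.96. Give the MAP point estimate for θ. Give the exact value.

The Uniform(0, θ) likelihood is θ^(−n) for θ ≥ max(xᵢ), zero otherwise. Here max(xᵢ) = 7.96.
Posterior ∝ θ^(−5) · θ^(−7) = θ^(−12) on θ ≥ max(2.8, 7.96) = 7.96.
This density is strictly decreasing in θ, so the posterior mode lies at the lower boundary of the support.

θ̂_MAP = 7.96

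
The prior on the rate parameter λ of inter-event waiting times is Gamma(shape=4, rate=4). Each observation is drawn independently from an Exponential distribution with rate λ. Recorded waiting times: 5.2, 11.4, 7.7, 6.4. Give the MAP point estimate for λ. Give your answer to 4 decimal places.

λ̂_MAP = 0.2017

The Exponential(rate=λ) likelihood is ∝ λ^n e^(−λΣtᵢ). Here n = 4 and Σtᵢ = 5.2 + 11.4 + 7.7 + 6.4 = 30.7.
Posterior ∝ λ^3e^(−4λ) · λ^4e^(−30.7λ) = λ^7e^(−34.7λ), i.e. Gamma(8, 34.7).
Mode = (a−1)/b = 7/34.7 ≈ 0.2017.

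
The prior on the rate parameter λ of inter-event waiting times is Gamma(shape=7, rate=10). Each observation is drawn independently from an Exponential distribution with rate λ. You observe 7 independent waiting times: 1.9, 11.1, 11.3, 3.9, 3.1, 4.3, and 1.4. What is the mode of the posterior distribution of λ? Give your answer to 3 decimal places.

λ̂_MAP = 0.277

The Exponential(rate=λ) likelihood is ∝ λ^n e^(−λΣtᵢ). Here n = 7 and Σtᵢ = 1.9 + 11.1 + 11.3 + 3.9 + 3.1 + 4.3 + 1.4 = 37.
Posterior ∝ λ^6e^(−10λ) · λ^7e^(−37λ) = λ^13e^(−47λ), i.e. Gamma(14, 47).
Mode = (a−1)/b = 13/47 ≈ 0.277.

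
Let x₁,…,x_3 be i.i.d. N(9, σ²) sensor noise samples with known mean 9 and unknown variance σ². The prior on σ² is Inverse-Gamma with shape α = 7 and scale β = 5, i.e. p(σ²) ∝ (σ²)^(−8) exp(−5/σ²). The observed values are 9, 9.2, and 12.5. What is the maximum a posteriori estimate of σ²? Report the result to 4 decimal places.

σ̂²_MAP = 1.1732

Sum of squared deviations about the known mean: SS = (9−9)² + (9.2−9)² + (12.5−9)² = 12.29.
The Normal likelihood contributes (σ²)^(−n/2) exp(−SS/(2σ²)), so the posterior is Inverse-Gamma(α + n/2, β + SS/2) = Inverse-Gamma(8.5, 11.145).
The mode of Inverse-Gamma(a, b) is b/(a+1) = 11.145/9.5 ≈ 1.1732.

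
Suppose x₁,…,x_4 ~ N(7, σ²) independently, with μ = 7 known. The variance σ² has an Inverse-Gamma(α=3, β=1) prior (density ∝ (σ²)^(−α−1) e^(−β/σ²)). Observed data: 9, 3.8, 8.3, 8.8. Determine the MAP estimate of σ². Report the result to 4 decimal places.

σ̂²_MAP = 1.7642

Sum of squared deviations about the known mean: SS = (9−7)² + (3.8−7)² + (8.3−7)² + (8.8−7)² = 19.17.
The Normal likelihood contributes (σ²)^(−n/2) exp(−SS/(2σ²)), so the posterior is Inverse-Gamma(α + n/2, β + SS/2) = Inverse-Gamma(5, 10.585).
The mode of Inverse-Gamma(a, b) is b/(a+1) = 10.585/6 ≈ 1.7642.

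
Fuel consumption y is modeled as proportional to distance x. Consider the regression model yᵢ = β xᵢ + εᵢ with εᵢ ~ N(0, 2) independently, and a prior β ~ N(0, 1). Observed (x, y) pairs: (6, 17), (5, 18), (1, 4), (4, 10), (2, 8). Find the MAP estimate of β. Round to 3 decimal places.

β̂_MAP = 3.000

log p(β | y) = −Σ(yᵢ − βxᵢ)²/(2·2) − β²/(2·1) + const.
Setting the derivative to zero: Σxᵢ(yᵢ − βxᵢ)/2 − β/1 = 0, so β = Σxᵢyᵢ / (Σxᵢ² + σ²/τ²).
Σxᵢyᵢ = 6·17 + 5·18 + 1·4 + 4·10 + 2·8 = 252; Σxᵢ² = 82; σ²/τ² = 2.
β̂_MAP = 252 / (82 + 2) = 252/84 ≈ 3.000.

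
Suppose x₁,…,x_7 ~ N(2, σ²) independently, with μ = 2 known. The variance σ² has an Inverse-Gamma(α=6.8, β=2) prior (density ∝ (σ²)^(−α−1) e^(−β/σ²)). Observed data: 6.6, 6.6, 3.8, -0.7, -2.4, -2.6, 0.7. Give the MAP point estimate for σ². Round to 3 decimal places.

σ̂²_MAP = 4.383

Sum of squared deviations about the known mean: SS = (6.6−2)² + (6.6−2)² + (3.8−2)² + (-0.7−2)² + (-2.4−2)² + (-2.6−2)² + (0.7−2)² = 95.06.
The Normal likelihood contributes (σ²)^(−n/2) exp(−SS/(2σ²)), so the posterior is Inverse-Gamma(α + n/2, β + SS/2) = Inverse-Gamma(10.3, 49.53).
The mode of Inverse-Gamma(a, b) is b/(a+1) = 49.53/11.3 ≈ 4.383.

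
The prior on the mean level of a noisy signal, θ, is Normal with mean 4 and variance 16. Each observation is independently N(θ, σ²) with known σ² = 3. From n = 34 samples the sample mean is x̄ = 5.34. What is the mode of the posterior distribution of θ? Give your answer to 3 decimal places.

n = 34, x̄ = 5.34.
For a Normal prior and Normal likelihood with known variance, the posterior is Normal; its mode equals its mean, the precision-weighted average.
Prior precision 1/σ₀² = 1/16 = 0.0625; data precision n/σ² = 34/3.
θ̂ = (0.0625·4 + (34/3)·5.34) / (0.0625 + 34/3) = 60.77/(547/48) = 72924/13675 ≈ 5.333.

θ̂_MAP = 5.333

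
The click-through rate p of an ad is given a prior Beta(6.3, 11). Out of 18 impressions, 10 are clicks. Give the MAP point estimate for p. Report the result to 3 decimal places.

p̂_MAP = 0.459

Prior: Beta(6.3, 11).
Data: 10 successes in 18 trials. The binomial likelihood contributes p^10(1−p)^8, so the posterior is Beta(6.3+10, 11+8) = Beta(16.3, 19).
For Beta(a, b) with a, b > 1 the mode is (a−1)/(a+b−2) = 15.3/33.3 ≈ 0.459.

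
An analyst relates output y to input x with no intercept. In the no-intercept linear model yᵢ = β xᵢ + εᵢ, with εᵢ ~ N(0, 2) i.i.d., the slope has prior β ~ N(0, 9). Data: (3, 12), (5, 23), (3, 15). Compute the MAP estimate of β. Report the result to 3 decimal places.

log p(β | y) = −Σ(yᵢ − βxᵢ)²/(2·2) − β²/(2·9) + const.
Setting the derivative to zero: Σxᵢ(yᵢ − βxᵢ)/2 − β/9 = 0, so β = Σxᵢyᵢ / (Σxᵢ² + σ²/τ²).
Σxᵢyᵢ = 3·12 + 5·23 + 3·15 = 196; Σxᵢ² = 43; σ²/τ² = 2/9.
β̂_MAP = 196 / (43 + 2/9) = 196/(389/9) = 1764/389 ≈ 4.535.

β̂_MAP = 4.535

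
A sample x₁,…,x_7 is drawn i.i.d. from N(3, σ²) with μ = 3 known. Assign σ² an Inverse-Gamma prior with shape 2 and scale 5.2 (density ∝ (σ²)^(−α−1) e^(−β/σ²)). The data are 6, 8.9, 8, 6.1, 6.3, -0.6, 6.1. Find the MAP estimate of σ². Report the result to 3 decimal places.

σ̂²_MAP = 9.406

Sum of squared deviations about the known mean: SS = (6−3)² + (8.9−3)² + (8−3)² + (6.1−3)² + (6.3−3)² + (-0.6−3)² + (6.1−3)² = 111.88.
The Normal likelihood contributes (σ²)^(−n/2) exp(−SS/(2σ²)), so the posterior is Inverse-Gamma(α + n/2, β + SS/2) = Inverse-Gamma(5.5, 61.14).
The mode of Inverse-Gamma(a, b) is b/(a+1) = 61.14/6.5 ≈ 9.406.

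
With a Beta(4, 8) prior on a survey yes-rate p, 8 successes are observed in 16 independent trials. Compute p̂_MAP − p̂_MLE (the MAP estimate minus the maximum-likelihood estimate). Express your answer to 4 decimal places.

Posterior is Beta(12, 16); MAP = (12−1)/(28−2) = 11/26 ≈ 0.42308.
MLE ignores the prior: p̂_MLE = k/n = 8/16 ≈ 0.50000.
Difference = 11/26 − 8/16 = -1/13 ≈ -0.0769.

MAP − MLE = -0.0769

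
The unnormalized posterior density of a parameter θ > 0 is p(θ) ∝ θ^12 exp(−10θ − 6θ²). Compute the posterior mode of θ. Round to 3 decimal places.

ℓ'(θ) = 12/θ − 10 − 12θ. Setting this to zero and multiplying by θ: 12θ² + 10θ − 12 = 0.
θ = (−10 + √(10² + 4·12·12)) / (2·12) = (−10 + √676) / 24 = (−10 + 26)/24 = 2/3.
ℓ''(θ) = −12/θ² − 12 < 0, confirming a maximum.

θ̂_MAP = 0.667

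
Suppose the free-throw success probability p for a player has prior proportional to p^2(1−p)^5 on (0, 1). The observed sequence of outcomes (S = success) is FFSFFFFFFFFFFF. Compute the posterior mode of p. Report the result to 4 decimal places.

p̂_MAP = 0.1429

The prior density ∝ p^2(1−p)^5 is the kernel of Beta(3, 6).
Data: 1 success in 14 trials (from the sequence). The binomial likelihood contributes p(1−p)^13, so the posterior is Beta(3+1, 6+13) = Beta(4, 19).
For Beta(a, b) with a, b > 1 the mode is (a−1)/(a+b−2) = 3/21 ≈ 0.1429.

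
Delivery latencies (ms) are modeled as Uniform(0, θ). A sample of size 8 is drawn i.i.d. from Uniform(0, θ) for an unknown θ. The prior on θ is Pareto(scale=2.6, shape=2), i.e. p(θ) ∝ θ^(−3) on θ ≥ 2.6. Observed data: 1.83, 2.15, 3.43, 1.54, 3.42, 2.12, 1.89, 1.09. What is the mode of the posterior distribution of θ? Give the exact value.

The Uniform(0, θ) likelihood is θ^(−n) for θ ≥ max(xᵢ), zero otherwise. Here max(xᵢ) = 3.43.
Posterior ∝ θ^(−3) · θ^(−8) = θ^(−11) on θ ≥ max(2.6, 3.43) = 3.43.
This density is strictly decreasing in θ, so the posterior mode lies at the lower boundary of the support.

θ̂_MAP = 3.43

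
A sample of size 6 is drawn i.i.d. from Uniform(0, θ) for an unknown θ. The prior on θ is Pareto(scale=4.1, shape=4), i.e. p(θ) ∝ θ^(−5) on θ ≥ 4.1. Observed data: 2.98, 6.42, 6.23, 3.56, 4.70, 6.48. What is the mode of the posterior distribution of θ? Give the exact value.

θ̂_MAP = 6.48

The Uniform(0, θ) likelihood is θ^(−n) for θ ≥ max(xᵢ), zero otherwise. Here max(xᵢ) = 6.48.
Posterior ∝ θ^(−5) · θ^(−6) = θ^(−11) on θ ≥ max(4.1, 6.48) = 6.48.
This density is strictly decreasing in θ, so the posterior mode lies at the lower boundary of the support.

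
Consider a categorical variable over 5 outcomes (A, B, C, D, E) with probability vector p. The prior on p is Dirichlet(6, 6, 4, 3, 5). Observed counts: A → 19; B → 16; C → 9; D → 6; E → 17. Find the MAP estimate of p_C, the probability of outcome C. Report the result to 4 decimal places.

The posterior is Dirichlet(αᵢ + nᵢ) = Dirichlet(25, 22, 13, 9, 22).
For a Dirichlet(a₁,…,a_K) with all aᵢ > 1, the mode has j-th component (aⱼ − 1)/(Σaᵢ − K).
Here Σaᵢ = 91 and K = 5, so p_C = (13 − 1)/(91 − 5) = 12/86 ≈ 0.1395.

MAP estimate of p_C = 0.1395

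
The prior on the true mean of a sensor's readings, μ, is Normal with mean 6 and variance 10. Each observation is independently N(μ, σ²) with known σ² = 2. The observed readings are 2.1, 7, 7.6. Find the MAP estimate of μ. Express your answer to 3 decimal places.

μ̂_MAP = 5.594

n = 3; x̄ = (2.1 + 7 + 7.6)/3 = 16.7/3 = 167/30 ≈ 5.5667.
For a Normal prior and Normal likelihood with known variance, the posterior is Normal; its mode equals its mean, the precision-weighted average.
Prior precision 1/σ₀² = 1/10 = 0.1; data precision n/σ² = 3/2 = 1.5.
μ̂ = (0.1·6 + 1.5·(167/30)) / (0.1 + 1.5) = 8.95/1.6 = 5.59375 ≈ 5.594.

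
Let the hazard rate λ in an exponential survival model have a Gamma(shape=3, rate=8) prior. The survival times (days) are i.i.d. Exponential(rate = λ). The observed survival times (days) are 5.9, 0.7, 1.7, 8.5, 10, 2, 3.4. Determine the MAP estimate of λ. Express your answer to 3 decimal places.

λ̂_MAP = 0.224

The Exponential(rate=λ) likelihood is ∝ λ^n e^(−λΣtᵢ). Here n = 7 and Σtᵢ = 5.9 + 0.7 + 1.7 + 8.5 + 10 + 2 + 3.4 = 32.2.
Posterior ∝ λ^2e^(−8λ) · λ^7e^(−32.2λ) = λ^9e^(−40.2λ), i.e. Gamma(10, 40.2).
Mode = (a−1)/b = 9/40.2 ≈ 0.224.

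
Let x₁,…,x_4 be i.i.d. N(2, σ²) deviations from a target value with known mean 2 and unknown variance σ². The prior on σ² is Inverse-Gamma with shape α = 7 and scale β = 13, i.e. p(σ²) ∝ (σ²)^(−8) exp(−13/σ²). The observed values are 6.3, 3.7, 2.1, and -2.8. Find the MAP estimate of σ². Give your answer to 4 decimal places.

Sum of squared deviations about the known mean: SS = (6.3−2)² + (3.7−2)² + (2.1−2)² + (-2.8−2)² = 44.43.
The Normal likelihood contributes (σ²)^(−n/2) exp(−SS/(2σ²)), so the posterior is Inverse-Gamma(α + n/2, β + SS/2) = Inverse-Gamma(9, 35.215).
The mode of Inverse-Gamma(a, b) is b/(a+1) = 35.215/10 ≈ 3.5215.

σ̂²_MAP = 3.5215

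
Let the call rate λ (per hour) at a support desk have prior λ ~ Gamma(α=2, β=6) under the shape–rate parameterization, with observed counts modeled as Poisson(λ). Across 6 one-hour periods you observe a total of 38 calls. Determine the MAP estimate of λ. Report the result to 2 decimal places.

λ̂_MAP = 3.25

Σxᵢ = 38, n = 6.
Posterior ∝ λe^(−6λ) · λ^38e^(−6λ) = λ^39e^(−12λ), i.e. Gamma(shape=40, rate=12).
The mode of a Gamma(a, b) with a ≥ 1 (shape–rate) is (a−1)/b = 39/12 ≈ 3.25.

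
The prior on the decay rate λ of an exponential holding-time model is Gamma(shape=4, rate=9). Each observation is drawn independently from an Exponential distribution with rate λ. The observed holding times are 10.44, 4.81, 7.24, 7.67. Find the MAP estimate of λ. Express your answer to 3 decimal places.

The Exponential(rate=λ) likelihood is ∝ λ^n e^(−λΣtᵢ). Here n = 4 and Σtᵢ = 10.44 + 4.81 + 7.24 + 7.67 = 30.16.
Posterior ∝ λ^3e^(−9λ) · λ^4e^(−30.16λ) = λ^7e^(−39.16λ), i.e. Gamma(8, 39.16).
Mode = (a−1)/b = 7/39.16 ≈ 0.179.

λ̂_MAP = 0.179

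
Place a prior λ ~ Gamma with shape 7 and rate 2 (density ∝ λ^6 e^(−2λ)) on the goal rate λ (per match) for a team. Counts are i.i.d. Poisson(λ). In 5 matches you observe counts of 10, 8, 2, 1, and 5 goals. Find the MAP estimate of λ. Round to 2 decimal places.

λ̂_MAP = 4.57

Σxᵢ = 10+8+2+1+5 = 26, with n = 5.
Posterior ∝ λ^6e^(−2λ) · λ^26e^(−5λ) = λ^32e^(−7λ), i.e. Gamma(shape=33, rate=7).
The mode of a Gamma(a, b) with a ≥ 1 (shape–rate) is (a−1)/b = 32/7 ≈ 4.57.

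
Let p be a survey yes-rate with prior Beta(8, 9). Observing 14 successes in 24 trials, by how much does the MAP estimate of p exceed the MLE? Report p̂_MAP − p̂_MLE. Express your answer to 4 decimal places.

MAP − MLE = -0.0449

Posterior is Beta(22, 19); MAP = (22−1)/(41−2) = 21/39 ≈ 0.53846.
MLE ignores the prior: p̂_MLE = k/n = 14/24 ≈ 0.58333.
Difference = 21/39 − 14/24 = -7/156 ≈ -0.0449.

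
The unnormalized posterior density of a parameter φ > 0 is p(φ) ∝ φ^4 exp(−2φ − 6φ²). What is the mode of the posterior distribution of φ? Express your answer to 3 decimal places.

φ̂_MAP = 0.500

ℓ'(φ) = 4/φ − 2 − 12φ. Setting this to zero and multiplying by φ: 12φ² + 2φ − 4 = 0.
φ = (−2 + √(2² + 4·12·4)) / (2·12) = (−2 + √196) / 24 = (−2 + 14)/24 = 1/2.
ℓ''(φ) = −4/φ² − 12 < 0, confirming a maximum.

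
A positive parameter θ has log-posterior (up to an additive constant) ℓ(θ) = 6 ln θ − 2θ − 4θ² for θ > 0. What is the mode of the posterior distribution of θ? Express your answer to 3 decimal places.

ℓ'(θ) = 6/θ − 2 − 8θ. Setting this to zero and multiplying by θ: 8θ² + 2θ − 6 = 0.
θ = (−2 + √(2² + 4·8·6)) / (2·8) = (−2 + √196) / 16 = (−2 + 14)/16 = 3/4.
ℓ''(θ) = −6/θ² − 8 < 0, confirming a maximum.

θ̂_MAP = 0.750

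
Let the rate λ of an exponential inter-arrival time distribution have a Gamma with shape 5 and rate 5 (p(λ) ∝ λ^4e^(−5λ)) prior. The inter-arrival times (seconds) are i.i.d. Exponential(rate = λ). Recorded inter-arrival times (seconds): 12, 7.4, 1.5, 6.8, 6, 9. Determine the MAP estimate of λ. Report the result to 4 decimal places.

λ̂_MAP = 0.2096

The Exponential(rate=λ) likelihood is ∝ λ^n e^(−λΣtᵢ). Here n = 6 and Σtᵢ = 12 + 7.4 + 1.5 + 6.8 + 6 + 9 = 42.7.
Posterior ∝ λ^4e^(−5λ) · λ^6e^(−42.7λ) = λ^10e^(−47.7λ), i.e. Gamma(11, 47.7).
Mode = (a−1)/b = 10/47.7 ≈ 0.2096.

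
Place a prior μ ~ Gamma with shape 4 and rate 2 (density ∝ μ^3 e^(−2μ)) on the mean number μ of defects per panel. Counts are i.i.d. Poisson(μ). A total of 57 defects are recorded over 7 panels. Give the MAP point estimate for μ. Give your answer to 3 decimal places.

Σxᵢ = 57, n = 7.
Posterior ∝ μ^3e^(−2μ) · μ^57e^(−7μ) = μ^60e^(−9μ), i.e. Gamma(shape=61, rate=9).
The mode of a Gamma(a, b) with a ≥ 1 (shape–rate) is (a−1)/b = 60/9 ≈ 6.667.

μ̂_MAP = 6.667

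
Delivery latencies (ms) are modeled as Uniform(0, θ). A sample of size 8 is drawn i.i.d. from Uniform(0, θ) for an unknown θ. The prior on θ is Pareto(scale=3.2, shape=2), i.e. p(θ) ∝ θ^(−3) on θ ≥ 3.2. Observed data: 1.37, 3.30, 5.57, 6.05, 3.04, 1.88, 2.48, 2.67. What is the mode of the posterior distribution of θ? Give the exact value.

The Uniform(0, θ) likelihood is θ^(−n) for θ ≥ max(xᵢ), zero otherwise. Here max(xᵢ) = 6.05.
Posterior ∝ θ^(−3) · θ^(−8) = θ^(−11) on θ ≥ max(3.2, 6.05) = 6.05.
This density is strictly decreasing in θ, so the posterior mode lies at the lower boundary of the support.

θ̂_MAP = 6.05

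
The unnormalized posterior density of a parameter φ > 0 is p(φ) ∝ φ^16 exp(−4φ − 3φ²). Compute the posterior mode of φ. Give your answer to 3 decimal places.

ℓ'(φ) = 16/φ − 4 − 6φ. Setting this to zero and multiplying by φ: 6φ² + 4φ − 16 = 0.
φ = (−4 + √(4² + 4·6·16)) / (2·6) = (−4 + √400) / 12 = (−4 + 20)/12 = 4/3.
ℓ''(φ) = −16/φ² − 6 < 0, confirming a maximum.

φ̂_MAP = 1.333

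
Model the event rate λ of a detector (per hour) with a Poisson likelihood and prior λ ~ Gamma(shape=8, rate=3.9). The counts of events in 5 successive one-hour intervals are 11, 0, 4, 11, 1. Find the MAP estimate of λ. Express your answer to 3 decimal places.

λ̂_MAP = 3.820

Σxᵢ = 11+0+4+11+1 = 27, with n = 5.
Posterior ∝ λ^7e^(−3.9λ) · λ^27e^(−5λ) = λ^34e^(−8.9λ), i.e. Gamma(shape=35, rate=8.9).
The mode of a Gamma(a, b) with a ≥ 1 (shape–rate) is (a−1)/b = 34/8.9 ≈ 3.820.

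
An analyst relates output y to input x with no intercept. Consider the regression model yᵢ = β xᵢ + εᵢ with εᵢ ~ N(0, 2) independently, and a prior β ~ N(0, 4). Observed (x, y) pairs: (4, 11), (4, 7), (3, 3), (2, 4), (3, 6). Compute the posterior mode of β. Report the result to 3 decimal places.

β̂_MAP = 1.963

log p(β | y) = −Σ(yᵢ − βxᵢ)²/(2·2) − β²/(2·4) + const.
Setting the derivative to zero: Σxᵢ(yᵢ − βxᵢ)/2 − β/4 = 0, so β = Σxᵢyᵢ / (Σxᵢ² + σ²/τ²).
Σxᵢyᵢ = 4·11 + 4·7 + 3·3 + 2·4 + 3·6 = 107; Σxᵢ² = 54; σ²/τ² = 0.5.
β̂_MAP = 107 / (54 + 0.5) = 107/54.5 ≈ 1.963.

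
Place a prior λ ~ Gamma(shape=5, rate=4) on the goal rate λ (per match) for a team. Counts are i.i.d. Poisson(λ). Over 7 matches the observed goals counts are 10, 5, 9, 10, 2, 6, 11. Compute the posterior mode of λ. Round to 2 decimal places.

λ̂_MAP = 5.18

Σxᵢ = 10+5+9+10+2+6+11 = 53, with n = 7.
Posterior ∝ λ^4e^(−4λ) · λ^53e^(−7λ) = λ^57e^(−11λ), i.e. Gamma(shape=58, rate=11).
The mode of a Gamma(a, b) with a ≥ 1 (shape–rate) is (a−1)/b = 57/11 ≈ 5.18.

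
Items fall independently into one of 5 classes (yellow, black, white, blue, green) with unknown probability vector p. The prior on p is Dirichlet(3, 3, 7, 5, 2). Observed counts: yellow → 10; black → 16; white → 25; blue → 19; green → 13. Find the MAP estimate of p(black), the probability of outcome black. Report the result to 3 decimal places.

The posterior is Dirichlet(αᵢ + nᵢ) = Dirichlet(13, 19, 32, 24, 15).
For a Dirichlet(a₁,…,a_K) with all aᵢ > 1, the mode has j-th component (aⱼ − 1)/(Σaᵢ − K).
Here Σaᵢ = 103 and K = 5, so p(black) = (19 − 1)/(103 − 5) = 18/98 ≈ 0.184.

MAP estimate of p(black) = 0.184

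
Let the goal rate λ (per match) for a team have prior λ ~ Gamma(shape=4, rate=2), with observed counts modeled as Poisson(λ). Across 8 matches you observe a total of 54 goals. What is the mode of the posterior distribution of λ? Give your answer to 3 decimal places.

Σxᵢ = 54, n = 8.
Posterior ∝ λ^3e^(−2λ) · λ^54e^(−8λ) = λ^57e^(−10λ), i.e. Gamma(shape=58, rate=10).
The mode of a Gamma(a, b) with a ≥ 1 (shape–rate) is (a−1)/b = 57/10 ≈ 5.700.

λ̂_MAP = 5.700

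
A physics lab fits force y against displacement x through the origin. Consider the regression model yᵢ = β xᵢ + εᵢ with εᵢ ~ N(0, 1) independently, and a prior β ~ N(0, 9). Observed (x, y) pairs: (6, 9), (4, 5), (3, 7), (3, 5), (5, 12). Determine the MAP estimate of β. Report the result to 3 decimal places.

β̂_MAP = 1.787

log p(β | y) = −Σ(yᵢ − βxᵢ)²/(2·1) − β²/(2·9) + const.
Setting the derivative to zero: Σxᵢ(yᵢ − βxᵢ)/1 − β/9 = 0, so β = Σxᵢyᵢ / (Σxᵢ² + σ²/τ²).
Σxᵢyᵢ = 6·9 + 4·5 + 3·7 + 3·5 + 5·12 = 170; Σxᵢ² = 95; σ²/τ² = 1/9.
β̂_MAP = 170 / (95 + 1/9) = 170/(856/9) = 765/428 ≈ 1.787.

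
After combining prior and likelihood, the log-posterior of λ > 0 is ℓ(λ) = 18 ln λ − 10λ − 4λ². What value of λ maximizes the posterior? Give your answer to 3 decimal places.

ℓ'(λ) = 18/λ − 10 − 8λ. Setting this to zero and multiplying by λ: 8λ² + 10λ − 18 = 0.
λ = (−10 + √(10² + 4·8·18)) / (2·8) = (−10 + √676) / 16 = (−10 + 26)/16 = 1.
ℓ''(λ) = −18/λ² − 8 < 0, confirming a maximum.

λ̂_MAP = 1.000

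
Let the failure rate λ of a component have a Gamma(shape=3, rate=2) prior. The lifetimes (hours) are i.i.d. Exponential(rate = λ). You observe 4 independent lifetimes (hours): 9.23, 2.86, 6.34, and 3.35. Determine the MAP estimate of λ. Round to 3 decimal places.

λ̂_MAP = 0.252

The Exponential(rate=λ) likelihood is ∝ λ^n e^(−λΣtᵢ). Here n = 4 and Σtᵢ = 9.23 + 2.86 + 6.34 + 3.35 = 21.78.
Posterior ∝ λ^2e^(−2λ) · λ^4e^(−21.78λ) = λ^6e^(−23.78λ), i.e. Gamma(7, 23.78).
Mode = (a−1)/b = 6/23.78 ≈ 0.252.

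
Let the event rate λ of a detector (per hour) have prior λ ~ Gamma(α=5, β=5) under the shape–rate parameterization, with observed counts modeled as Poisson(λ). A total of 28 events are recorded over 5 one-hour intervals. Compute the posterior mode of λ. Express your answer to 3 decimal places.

λ̂_MAP = 3.200

Σxᵢ = 28, n = 5.
Posterior ∝ λ^4e^(−5λ) · λ^28e^(−5λ) = λ^32e^(−10λ), i.e. Gamma(shape=33, rate=10).
The mode of a Gamma(a, b) with a ≥ 1 (shape–rate) is (a−1)/b = 32/10 ≈ 3.200.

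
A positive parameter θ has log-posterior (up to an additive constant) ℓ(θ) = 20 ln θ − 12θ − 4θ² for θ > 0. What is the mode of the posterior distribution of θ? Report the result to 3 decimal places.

ℓ'(θ) = 20/θ − 12 − 8θ. Setting this to zero and multiplying by θ: 8θ² + 12θ − 20 = 0.
θ = (−12 + √(12² + 4·8·20)) / (2·8) = (−12 + √784) / 16 = (−12 + 28)/16 = 1.
ℓ''(θ) = −20/θ² − 8 < 0, confirming a maximum.

θ̂_MAP = 1.000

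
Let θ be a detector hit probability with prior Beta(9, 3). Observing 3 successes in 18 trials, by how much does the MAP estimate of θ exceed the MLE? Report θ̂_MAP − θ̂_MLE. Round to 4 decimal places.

Posterior is Beta(12, 18); MAP = (12−1)/(30−2) = 11/28 ≈ 0.39286.
MLE ignores the prior: θ̂_MLE = k/n = 3/18 ≈ 0.16667.
Difference = 11/28 − 3/18 = 19/84 ≈ 0.2262.

MAP − MLE = 0.2262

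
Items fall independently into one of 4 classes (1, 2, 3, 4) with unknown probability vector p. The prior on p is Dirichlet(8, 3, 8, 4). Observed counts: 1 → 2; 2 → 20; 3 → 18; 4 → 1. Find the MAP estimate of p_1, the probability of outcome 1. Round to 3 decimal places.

MAP estimate: 0.150

The posterior is Dirichlet(αᵢ + nᵢ) = Dirichlet(10, 23, 26, 5).
For a Dirichlet(a₁,…,a_K) with all aᵢ > 1, the mode has j-th component (aⱼ − 1)/(Σaᵢ − K).
Here Σaᵢ = 64 and K = 4, so p_1 = (10 − 1)/(64 − 4) = 9/60 ≈ 0.150.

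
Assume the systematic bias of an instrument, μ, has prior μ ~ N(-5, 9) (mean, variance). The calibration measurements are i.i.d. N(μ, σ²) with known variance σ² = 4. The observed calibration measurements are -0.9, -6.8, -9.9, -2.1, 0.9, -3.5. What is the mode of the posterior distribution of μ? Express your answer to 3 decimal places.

n = 6; x̄ = ((-0.9) + (-6.8) + (-9.9) + (-2.1) + 0.9 + (-3.5))/6 = -22.3/6 = -223/60 ≈ -3.7167.
For a Normal prior and Normal likelihood with known variance, the posterior is Normal; its mode equals its mean, the precision-weighted average.
Prior precision 1/σ₀² = 1/9; data precision n/σ² = 6/4 = 1.5.
μ̂ = ((1/9)·(-5) + 1.5·(-223/60)) / (1/9 + 1.5) = (-2207/360)/(29/18) = -2207/580 ≈ -3.805.

μ̂_MAP = -3.805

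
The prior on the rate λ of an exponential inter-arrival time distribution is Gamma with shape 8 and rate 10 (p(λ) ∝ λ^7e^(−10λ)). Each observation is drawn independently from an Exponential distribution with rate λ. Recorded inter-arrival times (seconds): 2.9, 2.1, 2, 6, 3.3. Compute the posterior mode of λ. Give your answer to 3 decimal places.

λ̂_MAP = 0.456

The Exponential(rate=λ) likelihood is ∝ λ^n e^(−λΣtᵢ). Here n = 5 and Σtᵢ = 2.9 + 2.1 + 2 + 6 + 3.3 = 16.3.
Posterior ∝ λ^7e^(−10λ) · λ^5e^(−16.3λ) = λ^12e^(−26.3λ), i.e. Gamma(13, 26.3).
Mode = (a−1)/b = 12/26.3 ≈ 0.456.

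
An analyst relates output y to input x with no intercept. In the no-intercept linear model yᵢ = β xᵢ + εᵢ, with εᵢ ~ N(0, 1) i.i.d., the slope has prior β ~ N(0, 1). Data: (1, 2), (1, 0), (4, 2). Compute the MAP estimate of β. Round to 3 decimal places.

β̂_MAP = 0.526

log p(β | y) = −Σ(yᵢ − βxᵢ)²/(2·1) − β²/(2·1) + const.
Setting the derivative to zero: Σxᵢ(yᵢ − βxᵢ)/1 − β/1 = 0, so β = Σxᵢyᵢ / (Σxᵢ² + σ²/τ²).
Σxᵢyᵢ = 1·2 + 1·0 + 4·2 = 10; Σxᵢ² = 18; σ²/τ² = 1.
β̂_MAP = 10 / (18 + 1) = 10/19 ≈ 0.526.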